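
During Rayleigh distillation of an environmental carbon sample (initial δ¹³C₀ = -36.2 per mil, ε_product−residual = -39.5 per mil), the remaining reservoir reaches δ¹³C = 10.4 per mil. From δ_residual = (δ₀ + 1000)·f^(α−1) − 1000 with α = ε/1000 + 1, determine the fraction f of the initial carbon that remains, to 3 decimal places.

α − 1 = ε/1000 = -0.0395
(δ_res + 1000)/(δ₀ + 1000) = (10.4 + 1000)/(-36.2 + 1000) = 1010.4/963.8 = 1.048350
f = 1.048350^(1/-0.0395) = exp(ln(1.048350)/-0.0395) = exp(0.04722/-0.0395)
f = exp(-1.1954) = 0.3026

0.303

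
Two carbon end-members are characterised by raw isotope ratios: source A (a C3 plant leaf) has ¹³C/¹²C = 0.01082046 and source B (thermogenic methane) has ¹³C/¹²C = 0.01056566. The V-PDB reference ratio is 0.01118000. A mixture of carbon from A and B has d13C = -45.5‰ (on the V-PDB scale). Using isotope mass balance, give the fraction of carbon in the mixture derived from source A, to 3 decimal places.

δ_A = (0.01082046/0.01118000 − 1)×1000 = (0.967841 − 1)×1000 = -32.159‰
δ_B = (0.01056566/0.01118000 − 1)×1000 = (0.945050 − 1)×1000 = -54.950‰
f_A = (δ_mix − δ_B)/(δ_A − δ_B) = (-45.5 − (-54.950))/(-32.159 − (-54.950))
f_A = 9.450 / 22.791 = 0.4146

0.415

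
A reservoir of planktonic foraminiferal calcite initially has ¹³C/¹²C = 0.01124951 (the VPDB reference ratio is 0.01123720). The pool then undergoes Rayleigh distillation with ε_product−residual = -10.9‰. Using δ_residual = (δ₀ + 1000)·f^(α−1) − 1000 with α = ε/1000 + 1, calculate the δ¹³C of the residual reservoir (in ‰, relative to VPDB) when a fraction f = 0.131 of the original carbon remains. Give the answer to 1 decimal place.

23.5‰

δ₀ = (0.01124951/0.01123720 − 1)×1000 = (1.001095 − 1)×1000 = 1.095‰
α − 1 = ε/1000 = -0.0109
f^(α−1) = 0.131^(-0.0109) = 1.022402
δ_res = (1.095 + 1000) × 1.022402 − 1000 = 1023.522 − 1000 = 23.52‰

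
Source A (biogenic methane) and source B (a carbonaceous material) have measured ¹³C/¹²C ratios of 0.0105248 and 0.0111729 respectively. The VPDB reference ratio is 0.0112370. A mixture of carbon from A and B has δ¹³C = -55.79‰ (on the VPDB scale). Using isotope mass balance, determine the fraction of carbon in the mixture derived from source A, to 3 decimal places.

δ_A = (0.0105248/0.0112370 − 1)×1000 = (0.936620 − 1)×1000 = -63.380‰
δ_B = (0.0111729/0.0112370 − 1)×1000 = (0.994296 − 1)×1000 = -5.704‰
f_A = (δ_mix − δ_B)/(δ_A − δ_B) = (-55.79 − (-5.704))/(-63.380 − (-5.704))
f_A = -50.086 / -57.676 = 0.8684

0.868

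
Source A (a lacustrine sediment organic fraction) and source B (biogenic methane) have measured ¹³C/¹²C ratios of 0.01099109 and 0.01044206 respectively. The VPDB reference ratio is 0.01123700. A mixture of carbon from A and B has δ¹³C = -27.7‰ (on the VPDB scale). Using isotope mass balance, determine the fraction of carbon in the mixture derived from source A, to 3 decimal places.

0.881

δ_A = (0.01099109/0.01123700 − 1)×1000 = (0.978116 − 1)×1000 = -21.884‰
δ_B = (0.01044206/0.01123700 − 1)×1000 = (0.929257 − 1)×1000 = -70.743‰
f_A = (δ_mix − δ_B)/(δ_A − δ_B) = (-27.7 − (-70.743))/(-21.884 − (-70.743))
f_A = 43.043 / 48.859 = 0.8810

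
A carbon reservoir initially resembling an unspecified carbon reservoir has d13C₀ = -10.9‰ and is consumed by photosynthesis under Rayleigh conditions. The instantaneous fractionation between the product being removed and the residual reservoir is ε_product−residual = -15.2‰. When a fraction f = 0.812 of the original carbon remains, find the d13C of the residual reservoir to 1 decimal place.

Rayleigh residual: δ_res = (δ₀ + 1000)·f^(α−1) − 1000
α = ε/1000 + 1 = 0.98480, so α − 1 = -0.01520
f^(α−1) = 0.812^(-0.01520) = 1.003170
δ_res = (-10.9 + 1000) × 1.003170 − 1000 = 992.236 − 1000 = -7.76‰

-7.8‰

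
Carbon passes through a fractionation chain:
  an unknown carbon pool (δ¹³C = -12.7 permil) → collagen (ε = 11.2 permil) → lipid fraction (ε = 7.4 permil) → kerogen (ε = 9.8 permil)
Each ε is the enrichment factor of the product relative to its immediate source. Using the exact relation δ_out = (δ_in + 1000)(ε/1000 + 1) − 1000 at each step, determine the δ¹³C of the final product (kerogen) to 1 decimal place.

step 1: δ = (-12.70 + 1000)·(11.2/1000 + 1) − 1000 = -1.64 permil
step 2: δ = (-1.64 + 1000)·(7.4/1000 + 1) − 1000 = 5.75 permil
step 3: δ = (5.75 + 1000)·(9.8/1000 + 1) − 1000 = 15.60 permil

15.6 permil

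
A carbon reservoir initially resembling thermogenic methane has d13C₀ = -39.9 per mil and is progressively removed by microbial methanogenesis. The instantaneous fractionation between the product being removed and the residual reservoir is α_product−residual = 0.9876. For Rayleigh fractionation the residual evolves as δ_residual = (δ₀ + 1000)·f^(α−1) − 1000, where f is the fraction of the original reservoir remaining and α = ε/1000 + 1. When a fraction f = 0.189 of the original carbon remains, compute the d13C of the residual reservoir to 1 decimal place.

Rayleigh residual: δ_res = (δ₀ + 1000)·f^(α−1) − 1000
α − 1 = -0.01240
f^(α−1) = 0.189^(-0.01240) = 1.020873
δ_res = (-39.9 + 1000) × 1.020873 − 1000 = 980.141 − 1000 = -19.86 per mil

-19.9 per mil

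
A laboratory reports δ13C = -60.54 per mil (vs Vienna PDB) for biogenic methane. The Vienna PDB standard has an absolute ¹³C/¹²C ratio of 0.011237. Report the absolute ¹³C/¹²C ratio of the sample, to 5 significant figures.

0.010557

R_sample = R_standard × (δ13C/1000 + 1)
R_sample = 0.011237 × (-60.54/1000 + 1) = 0.011237 × 0.939460
R_sample = 0.0105567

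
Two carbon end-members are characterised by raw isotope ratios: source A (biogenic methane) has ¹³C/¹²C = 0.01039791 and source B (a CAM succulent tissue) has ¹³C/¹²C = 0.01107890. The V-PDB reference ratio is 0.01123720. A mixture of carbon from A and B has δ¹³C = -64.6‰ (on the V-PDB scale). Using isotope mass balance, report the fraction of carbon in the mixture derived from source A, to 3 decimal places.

0.834

δ_A = (0.01039791/0.01123720 − 1)×1000 = (0.925311 − 1)×1000 = -74.689‰
δ_B = (0.01107890/0.01123720 − 1)×1000 = (0.985913 − 1)×1000 = -14.087‰
f_A = (δ_mix − δ_B)/(δ_A − δ_B) = (-64.6 − (-14.087))/(-74.689 − (-14.087))
f_A = -50.513 / -60.601 = 0.8335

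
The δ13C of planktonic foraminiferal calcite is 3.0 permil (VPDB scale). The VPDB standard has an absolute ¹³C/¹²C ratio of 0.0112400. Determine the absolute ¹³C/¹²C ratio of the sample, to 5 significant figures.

R_sample = R_standard × (δ13C/1000 + 1)
R_sample = 0.0112400 × (3.0/1000 + 1) = 0.0112400 × 1.003000
R_sample = 0.0112737

0.011274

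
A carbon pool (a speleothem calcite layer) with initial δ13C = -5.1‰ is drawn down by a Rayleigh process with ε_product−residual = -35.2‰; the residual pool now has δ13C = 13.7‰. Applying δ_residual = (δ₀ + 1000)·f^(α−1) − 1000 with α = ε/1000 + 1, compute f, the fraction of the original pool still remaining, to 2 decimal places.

α − 1 = ε/1000 = -0.0352
(δ_res + 1000)/(δ₀ + 1000) = (13.7 + 1000)/(-5.1 + 1000) = 1013.7/994.9 = 1.018896
f = 1.018896^(1/-0.0352) = exp(ln(1.018896)/-0.0352) = exp(0.01872/-0.0352)
f = exp(-0.5318) = 0.5875

0.59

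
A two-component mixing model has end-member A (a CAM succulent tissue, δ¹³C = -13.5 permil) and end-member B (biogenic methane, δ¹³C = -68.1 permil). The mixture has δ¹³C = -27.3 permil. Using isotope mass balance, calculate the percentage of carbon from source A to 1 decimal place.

δ_mix = f_A·δ_A + (1 − f_A)·δ_B  ⇒  f_A = (δ_mix − δ_B)/(δ_A − δ_B)
f_A = (-27.3 − (-68.1)) / (-13.5 − (-68.1))
f_A = 40.8 / 54.6 = 0.7473

74.7%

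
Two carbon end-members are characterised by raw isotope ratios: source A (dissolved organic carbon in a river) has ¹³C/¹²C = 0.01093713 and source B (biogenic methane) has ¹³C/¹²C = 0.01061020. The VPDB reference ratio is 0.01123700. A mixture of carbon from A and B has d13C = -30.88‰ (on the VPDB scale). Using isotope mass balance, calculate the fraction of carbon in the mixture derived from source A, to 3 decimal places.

δ_A = (0.01093713/0.01123700 − 1)×1000 = (0.973314 − 1)×1000 = -26.686‰
δ_B = (0.01061020/0.01123700 − 1)×1000 = (0.944220 − 1)×1000 = -55.780‰
f_A = (δ_mix − δ_B)/(δ_A − δ_B) = (-30.88 − (-55.780))/(-26.686 − (-55.780))
f_A = 24.900 / 29.094 = 0.8558

0.856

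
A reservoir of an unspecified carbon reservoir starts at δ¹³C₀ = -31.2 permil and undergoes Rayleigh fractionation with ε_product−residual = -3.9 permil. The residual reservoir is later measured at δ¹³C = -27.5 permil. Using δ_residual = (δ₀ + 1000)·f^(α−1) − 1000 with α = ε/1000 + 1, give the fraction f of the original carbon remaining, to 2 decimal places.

0.38

α − 1 = ε/1000 = -0.0039
(δ_res + 1000)/(δ₀ + 1000) = (-27.5 + 1000)/(-31.2 + 1000) = 972.5/968.8 = 1.003819
f = 1.003819^(1/-0.0039) = exp(ln(1.003819)/-0.0039) = exp(0.00381/-0.0039)
f = exp(-0.9774) = 0.3763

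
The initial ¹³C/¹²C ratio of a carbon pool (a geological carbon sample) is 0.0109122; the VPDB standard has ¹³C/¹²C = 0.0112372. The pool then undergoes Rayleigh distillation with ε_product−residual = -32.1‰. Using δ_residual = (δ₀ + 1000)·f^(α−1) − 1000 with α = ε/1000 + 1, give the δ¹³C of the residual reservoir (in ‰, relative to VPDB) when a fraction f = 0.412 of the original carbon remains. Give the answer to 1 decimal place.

-0.9‰

δ₀ = (0.0109122/0.0112372 − 1)×1000 = (0.971078 − 1)×1000 = -28.922‰
α − 1 = ε/1000 = -0.0321
f^(α−1) = 0.412^(-0.0321) = 1.028873
δ_res = (-28.922 + 1000) × 1.028873 − 1000 = 999.116 − 1000 = -0.88‰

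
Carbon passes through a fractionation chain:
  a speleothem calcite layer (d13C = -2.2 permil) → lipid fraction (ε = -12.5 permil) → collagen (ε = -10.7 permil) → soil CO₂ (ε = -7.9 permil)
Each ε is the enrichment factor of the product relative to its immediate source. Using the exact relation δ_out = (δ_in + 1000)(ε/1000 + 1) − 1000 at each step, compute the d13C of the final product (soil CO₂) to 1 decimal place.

-32.9 permil

step 1: δ = (-2.20 + 1000)·(-12.5/1000 + 1) − 1000 = -14.67 permil
step 2: δ = (-14.67 + 1000)·(-10.7/1000 + 1) − 1000 = -25.22 permil
step 3: δ = (-25.22 + 1000)·(-7.9/1000 + 1) − 1000 = -32.92 permil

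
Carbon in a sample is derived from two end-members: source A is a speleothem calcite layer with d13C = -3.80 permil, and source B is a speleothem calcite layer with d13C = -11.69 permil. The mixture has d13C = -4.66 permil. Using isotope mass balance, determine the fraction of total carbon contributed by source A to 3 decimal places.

0.891

δ_mix = f_A·δ_A + (1 − f_A)·δ_B  ⇒  f_A = (δ_mix − δ_B)/(δ_A − δ_B)
f_A = (-4.66 − (-11.69)) / (-3.80 − (-11.69))
f_A = 7.03 / 7.89 = 0.8910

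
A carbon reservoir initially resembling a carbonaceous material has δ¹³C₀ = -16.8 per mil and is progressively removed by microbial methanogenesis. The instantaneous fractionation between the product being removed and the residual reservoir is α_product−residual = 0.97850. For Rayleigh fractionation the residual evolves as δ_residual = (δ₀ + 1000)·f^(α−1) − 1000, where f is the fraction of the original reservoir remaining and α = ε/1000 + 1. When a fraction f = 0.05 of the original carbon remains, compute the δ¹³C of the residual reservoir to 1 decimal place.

Rayleigh residual: δ_res = (δ₀ + 1000)·f^(α−1) − 1000
α − 1 = -0.02150
f^(α−1) = 0.05^(-0.02150) = 1.066528
δ_res = (-16.8 + 1000) × 1.066528 − 1000 = 1048.610 − 1000 = 48.61 per mil

48.6 per mil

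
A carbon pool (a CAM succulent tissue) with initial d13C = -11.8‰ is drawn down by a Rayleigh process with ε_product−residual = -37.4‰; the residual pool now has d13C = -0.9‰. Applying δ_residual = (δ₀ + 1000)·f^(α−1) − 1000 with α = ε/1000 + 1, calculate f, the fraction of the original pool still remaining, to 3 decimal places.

0.746

α − 1 = ε/1000 = -0.0374
(δ_res + 1000)/(δ₀ + 1000) = (-0.9 + 1000)/(-11.8 + 1000) = 999.1/988.2 = 1.011030
f = 1.011030^(1/-0.0374) = exp(ln(1.011030)/-0.0374) = exp(0.01097/-0.0374)
f = exp(-0.2933) = 0.7458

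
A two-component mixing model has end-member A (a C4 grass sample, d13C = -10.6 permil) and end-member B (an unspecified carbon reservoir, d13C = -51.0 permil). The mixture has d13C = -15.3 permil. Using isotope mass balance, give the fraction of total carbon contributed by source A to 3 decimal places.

δ_mix = f_A·δ_A + (1 − f_A)·δ_B  ⇒  f_A = (δ_mix − δ_B)/(δ_A − δ_B)
f_A = (-15.3 − (-51.0)) / (-10.6 − (-51.0))
f_A = 35.7 / 40.4 = 0.8837

0.884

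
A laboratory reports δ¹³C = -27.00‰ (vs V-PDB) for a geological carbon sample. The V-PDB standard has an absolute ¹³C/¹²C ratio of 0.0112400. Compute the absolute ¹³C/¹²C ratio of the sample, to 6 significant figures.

0.0109365

R_sample = R_standard × (δ¹³C/1000 + 1)
R_sample = 0.0112400 × (-27.00/1000 + 1) = 0.0112400 × 0.973000
R_sample = 0.0109365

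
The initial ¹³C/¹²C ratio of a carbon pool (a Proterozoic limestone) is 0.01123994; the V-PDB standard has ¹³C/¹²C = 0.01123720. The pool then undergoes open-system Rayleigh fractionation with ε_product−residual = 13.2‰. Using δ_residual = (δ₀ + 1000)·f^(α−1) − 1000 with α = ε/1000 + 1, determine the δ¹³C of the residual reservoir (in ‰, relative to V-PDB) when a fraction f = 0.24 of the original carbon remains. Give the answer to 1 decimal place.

-18.4‰

δ₀ = (0.01123994/0.01123720 − 1)×1000 = (1.000244 − 1)×1000 = 0.244‰
α − 1 = ε/1000 = 0.0132
f^(α−1) = 0.24^(0.0132) = 0.981338
δ_res = (0.244 + 1000) × 0.981338 − 1000 = 981.578 − 1000 = -18.42‰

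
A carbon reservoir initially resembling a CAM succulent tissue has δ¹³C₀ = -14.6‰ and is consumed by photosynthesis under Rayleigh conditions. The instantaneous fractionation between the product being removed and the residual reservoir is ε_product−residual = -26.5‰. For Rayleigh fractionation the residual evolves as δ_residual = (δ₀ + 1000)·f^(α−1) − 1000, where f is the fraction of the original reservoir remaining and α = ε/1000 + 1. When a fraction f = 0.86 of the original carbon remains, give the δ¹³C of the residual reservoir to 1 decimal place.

Rayleigh residual: δ_res = (δ₀ + 1000)·f^(α−1) − 1000
α = ε/1000 + 1 = 0.97350, so α − 1 = -0.02650
f^(α−1) = 0.86^(-0.02650) = 1.004005
δ_res = (-14.6 + 1000) × 1.004005 − 1000 = 989.346 − 1000 = -10.65‰

-10.7‰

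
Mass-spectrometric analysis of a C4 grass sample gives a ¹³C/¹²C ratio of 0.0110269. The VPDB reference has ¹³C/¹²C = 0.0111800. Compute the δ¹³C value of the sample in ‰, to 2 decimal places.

-13.69‰

δ¹³C = (R_sample / R_standard − 1) × 1000
R_sample / R_standard = 0.0110269 / 0.0111800 = 0.986306
δ¹³C = (0.986306 − 1) × 1000 = -13.694‰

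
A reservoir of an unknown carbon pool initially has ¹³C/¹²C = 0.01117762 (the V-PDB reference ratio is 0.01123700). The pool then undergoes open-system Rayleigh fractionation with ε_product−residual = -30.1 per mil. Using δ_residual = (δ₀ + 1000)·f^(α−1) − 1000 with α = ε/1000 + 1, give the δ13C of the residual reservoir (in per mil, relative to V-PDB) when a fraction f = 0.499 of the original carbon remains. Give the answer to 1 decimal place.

δ₀ = (0.01117762/0.01123700 − 1)×1000 = (0.994716 − 1)×1000 = -5.284 per mil
α − 1 = ε/1000 = -0.0301
f^(α−1) = 0.499^(-0.0301) = 1.021144
δ_res = (-5.284 + 1000) × 1.021144 − 1000 = 1015.748 − 1000 = 15.75 per mil

15.7 per mil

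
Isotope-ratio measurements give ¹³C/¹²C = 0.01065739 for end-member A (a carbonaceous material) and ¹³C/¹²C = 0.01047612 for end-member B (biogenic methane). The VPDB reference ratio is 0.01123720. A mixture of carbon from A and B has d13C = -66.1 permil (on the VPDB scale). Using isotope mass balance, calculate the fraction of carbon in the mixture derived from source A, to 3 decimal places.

0.101

δ_A = (0.01065739/0.01123720 − 1)×1000 = (0.948403 − 1)×1000 = -51.597 permil
δ_B = (0.01047612/0.01123720 − 1)×1000 = (0.932271 − 1)×1000 = -67.729 permil
f_A = (δ_mix − δ_B)/(δ_A − δ_B) = (-66.1 − (-67.729))/(-51.597 − (-67.729))
f_A = 1.629 / 16.131 = 0.1010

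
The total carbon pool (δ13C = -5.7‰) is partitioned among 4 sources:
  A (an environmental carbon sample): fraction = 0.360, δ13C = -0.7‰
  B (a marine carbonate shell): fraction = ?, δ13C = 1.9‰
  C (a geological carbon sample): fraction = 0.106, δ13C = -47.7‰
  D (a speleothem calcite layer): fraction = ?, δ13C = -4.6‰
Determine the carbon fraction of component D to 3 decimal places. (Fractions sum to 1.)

0.216

Let f_D and f_B be the unknown fractions; fractions sum to 1 so f_D + f_B = 0.534.
Mass balance: Σ fᵢ·δᵢ = δ_bulk ⇒ f_D·(-4.6) + f_B·(1.9) = -5.7 − (-5.308) = -0.392
Substitute f_B = 0.534 − f_D:
f_D·(-4.6 − 1.9) = -0.392 − 0.534×(1.9) = -1.406
f_D = -1.406 / -6.5 = 0.2164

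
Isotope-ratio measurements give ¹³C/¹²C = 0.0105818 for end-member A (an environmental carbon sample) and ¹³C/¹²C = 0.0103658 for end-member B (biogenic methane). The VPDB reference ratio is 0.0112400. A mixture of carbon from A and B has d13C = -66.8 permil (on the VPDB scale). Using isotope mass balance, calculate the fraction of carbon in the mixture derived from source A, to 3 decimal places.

0.571

δ_A = (0.0105818/0.0112400 − 1)×1000 = (0.941441 − 1)×1000 = -58.559 permil
δ_B = (0.0103658/0.0112400 − 1)×1000 = (0.922224 − 1)×1000 = -77.776 permil
f_A = (δ_mix − δ_B)/(δ_A − δ_B) = (-66.8 − (-77.776))/(-58.559 − (-77.776))
f_A = 10.976 / 19.217 = 0.5711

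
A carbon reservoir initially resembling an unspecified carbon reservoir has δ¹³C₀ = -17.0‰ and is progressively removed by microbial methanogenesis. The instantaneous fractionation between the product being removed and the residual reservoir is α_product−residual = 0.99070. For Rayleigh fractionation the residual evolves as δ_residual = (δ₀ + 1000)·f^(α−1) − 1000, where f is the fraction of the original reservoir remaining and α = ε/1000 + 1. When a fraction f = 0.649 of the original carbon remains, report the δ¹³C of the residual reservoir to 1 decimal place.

Rayleigh residual: δ_res = (δ₀ + 1000)·f^(α−1) − 1000
α − 1 = -0.00930
f^(α−1) = 0.649^(-0.00930) = 1.004029
δ_res = (-17.0 + 1000) × 1.004029 − 1000 = 986.960 − 1000 = -13.04‰

-13.0‰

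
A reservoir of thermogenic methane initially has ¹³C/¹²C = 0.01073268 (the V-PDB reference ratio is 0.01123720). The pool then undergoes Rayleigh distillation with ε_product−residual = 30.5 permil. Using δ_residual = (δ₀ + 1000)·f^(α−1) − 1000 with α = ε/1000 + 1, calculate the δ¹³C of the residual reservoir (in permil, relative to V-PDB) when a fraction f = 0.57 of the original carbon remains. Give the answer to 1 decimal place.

δ₀ = (0.01073268/0.01123720 − 1)×1000 = (0.955103 − 1)×1000 = -44.897 permil
α − 1 = ε/1000 = 0.0305
f^(α−1) = 0.57^(0.0305) = 0.983002
δ_res = (-44.897 + 1000) × 0.983002 − 1000 = 938.867 − 1000 = -61.13 permil

-61.1 permil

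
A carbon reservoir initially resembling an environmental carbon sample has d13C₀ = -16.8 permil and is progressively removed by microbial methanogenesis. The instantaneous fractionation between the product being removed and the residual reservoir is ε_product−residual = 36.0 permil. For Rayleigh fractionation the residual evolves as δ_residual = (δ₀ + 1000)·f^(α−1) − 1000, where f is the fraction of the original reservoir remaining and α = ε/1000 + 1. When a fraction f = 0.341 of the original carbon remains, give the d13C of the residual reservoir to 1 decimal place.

Rayleigh residual: δ_res = (δ₀ + 1000)·f^(α−1) − 1000
α = ε/1000 + 1 = 1.03600, so α − 1 = 0.03600
f^(α−1) = 0.341^(0.03600) = 0.962009
δ_res = (-16.8 + 1000) × 0.962009 − 1000 = 945.847 − 1000 = -54.15 permil

-54.2 permil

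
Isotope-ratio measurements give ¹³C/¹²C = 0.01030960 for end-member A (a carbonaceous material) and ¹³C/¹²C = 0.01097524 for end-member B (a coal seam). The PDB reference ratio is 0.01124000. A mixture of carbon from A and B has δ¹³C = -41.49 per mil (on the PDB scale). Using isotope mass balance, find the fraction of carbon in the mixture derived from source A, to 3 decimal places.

0.303

δ_A = (0.01030960/0.01124000 − 1)×1000 = (0.917224 − 1)×1000 = -82.776 per mil
δ_B = (0.01097524/0.01124000 − 1)×1000 = (0.976445 − 1)×1000 = -23.555 per mil
f_A = (δ_mix − δ_B)/(δ_A − δ_B) = (-41.49 − (-23.555))/(-82.776 − (-23.555))
f_A = -17.935 / -59.221 = 0.3028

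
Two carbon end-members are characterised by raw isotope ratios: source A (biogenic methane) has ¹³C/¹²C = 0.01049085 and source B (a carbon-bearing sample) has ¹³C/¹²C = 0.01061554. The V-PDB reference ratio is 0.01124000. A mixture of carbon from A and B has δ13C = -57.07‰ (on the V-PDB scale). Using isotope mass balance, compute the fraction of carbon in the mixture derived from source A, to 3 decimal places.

δ_A = (0.01049085/0.01124000 − 1)×1000 = (0.933350 − 1)×1000 = -66.650‰
δ_B = (0.01061554/0.01124000 − 1)×1000 = (0.944443 − 1)×1000 = -55.557‰
f_A = (δ_mix − δ_B)/(δ_A − δ_B) = (-57.07 − (-55.557))/(-66.650 − (-55.557))
f_A = -1.513 / -11.093 = 0.1364

0.136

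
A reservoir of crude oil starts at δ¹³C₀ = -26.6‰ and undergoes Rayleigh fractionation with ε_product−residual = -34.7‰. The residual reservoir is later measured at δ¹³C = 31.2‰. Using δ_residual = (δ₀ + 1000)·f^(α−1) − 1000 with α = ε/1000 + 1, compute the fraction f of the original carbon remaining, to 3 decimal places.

α − 1 = ε/1000 = -0.0347
(δ_res + 1000)/(δ₀ + 1000) = (31.2 + 1000)/(-26.6 + 1000) = 1031.2/973.4 = 1.059379
f = 1.059379^(1/-0.0347) = exp(ln(1.059379)/-0.0347) = exp(0.05768/-0.0347)
f = exp(-1.6623) = 0.1897

0.190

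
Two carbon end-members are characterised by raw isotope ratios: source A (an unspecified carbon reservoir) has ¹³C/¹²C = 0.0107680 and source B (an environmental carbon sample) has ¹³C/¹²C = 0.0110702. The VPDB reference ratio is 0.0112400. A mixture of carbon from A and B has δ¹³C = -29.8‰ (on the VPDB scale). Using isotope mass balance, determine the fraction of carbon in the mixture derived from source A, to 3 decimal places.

δ_A = (0.0107680/0.0112400 − 1)×1000 = (0.958007 − 1)×1000 = -41.993‰
δ_B = (0.0110702/0.0112400 − 1)×1000 = (0.984893 − 1)×1000 = -15.107‰
f_A = (δ_mix − δ_B)/(δ_A − δ_B) = (-29.8 − (-15.107))/(-41.993 − (-15.107))
f_A = -14.693 / -26.886 = 0.5465

0.546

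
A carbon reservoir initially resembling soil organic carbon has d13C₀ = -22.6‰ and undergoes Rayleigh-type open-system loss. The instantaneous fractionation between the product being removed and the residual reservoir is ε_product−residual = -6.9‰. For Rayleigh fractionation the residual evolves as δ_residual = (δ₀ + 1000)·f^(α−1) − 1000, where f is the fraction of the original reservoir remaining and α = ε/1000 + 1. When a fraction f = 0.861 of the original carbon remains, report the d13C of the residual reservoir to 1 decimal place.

Rayleigh residual: δ_res = (δ₀ + 1000)·f^(α−1) − 1000
α = ε/1000 + 1 = 0.99310, so α − 1 = -0.00690
f^(α−1) = 0.861^(-0.00690) = 1.001033
δ_res = (-22.6 + 1000) × 1.001033 − 1000 = 978.410 − 1000 = -21.59‰

-21.6‰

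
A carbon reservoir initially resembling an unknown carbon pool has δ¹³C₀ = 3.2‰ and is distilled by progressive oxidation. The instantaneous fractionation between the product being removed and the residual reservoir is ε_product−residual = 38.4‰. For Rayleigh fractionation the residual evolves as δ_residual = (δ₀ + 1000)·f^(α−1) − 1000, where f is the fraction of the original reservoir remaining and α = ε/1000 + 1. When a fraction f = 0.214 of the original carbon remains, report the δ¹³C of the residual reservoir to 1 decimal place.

Rayleigh residual: δ_res = (δ₀ + 1000)·f^(α−1) − 1000
α = ε/1000 + 1 = 1.03840, so α − 1 = 0.03840
f^(α−1) = 0.214^(0.03840) = 0.942514
δ_res = (3.2 + 1000) × 0.942514 − 1000 = 945.530 − 1000 = -54.47‰

-54.5‰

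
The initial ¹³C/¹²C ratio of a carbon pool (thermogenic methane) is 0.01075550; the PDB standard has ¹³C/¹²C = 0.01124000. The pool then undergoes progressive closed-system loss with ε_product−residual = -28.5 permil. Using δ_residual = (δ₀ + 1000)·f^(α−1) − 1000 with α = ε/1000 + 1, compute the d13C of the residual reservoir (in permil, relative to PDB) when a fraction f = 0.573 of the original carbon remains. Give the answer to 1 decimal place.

-27.8 permil

δ₀ = (0.01075550/0.01124000 − 1)×1000 = (0.956895 − 1)×1000 = -43.105 permil
α − 1 = ε/1000 = -0.0285
f^(α−1) = 0.573^(-0.0285) = 1.015997
δ_res = (-43.105 + 1000) × 1.015997 − 1000 = 972.203 − 1000 = -27.80 permil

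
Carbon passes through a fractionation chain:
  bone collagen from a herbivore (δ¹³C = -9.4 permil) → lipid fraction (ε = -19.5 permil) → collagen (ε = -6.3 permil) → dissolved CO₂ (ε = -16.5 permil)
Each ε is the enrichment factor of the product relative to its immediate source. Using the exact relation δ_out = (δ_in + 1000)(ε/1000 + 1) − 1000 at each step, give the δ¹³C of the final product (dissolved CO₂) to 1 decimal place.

step 1: δ = (-9.40 + 1000)·(-19.5/1000 + 1) − 1000 = -28.72 permil
step 2: δ = (-28.72 + 1000)·(-6.3/1000 + 1) − 1000 = -34.84 permil
step 3: δ = (-34.84 + 1000)·(-16.5/1000 + 1) − 1000 = -50.76 permil

-50.8 permil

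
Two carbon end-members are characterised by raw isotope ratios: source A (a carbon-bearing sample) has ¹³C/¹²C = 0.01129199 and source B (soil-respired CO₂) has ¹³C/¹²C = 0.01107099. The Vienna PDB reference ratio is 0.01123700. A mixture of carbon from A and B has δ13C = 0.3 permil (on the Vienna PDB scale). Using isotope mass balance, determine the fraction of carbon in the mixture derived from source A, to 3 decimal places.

0.766

δ_A = (0.01129199/0.01123700 − 1)×1000 = (1.004894 − 1)×1000 = 4.894 permil
δ_B = (0.01107099/0.01123700 − 1)×1000 = (0.985226 − 1)×1000 = -14.774 permil
f_A = (δ_mix − δ_B)/(δ_A − δ_B) = (0.3 − (-14.774))/(4.894 − (-14.774))
f_A = 15.074 / 19.667 = 0.7664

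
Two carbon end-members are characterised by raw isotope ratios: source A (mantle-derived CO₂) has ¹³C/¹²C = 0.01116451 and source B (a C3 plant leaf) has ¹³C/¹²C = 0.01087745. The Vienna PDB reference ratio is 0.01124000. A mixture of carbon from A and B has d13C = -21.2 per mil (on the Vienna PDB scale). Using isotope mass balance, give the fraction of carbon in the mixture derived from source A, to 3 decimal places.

0.433

δ_A = (0.01116451/0.01124000 − 1)×1000 = (0.993284 − 1)×1000 = -6.716 per mil
δ_B = (0.01087745/0.01124000 − 1)×1000 = (0.967745 − 1)×1000 = -32.255 per mil
f_A = (δ_mix − δ_B)/(δ_A − δ_B) = (-21.2 − (-32.255))/(-6.716 − (-32.255))
f_A = 11.055 / 25.539 = 0.4329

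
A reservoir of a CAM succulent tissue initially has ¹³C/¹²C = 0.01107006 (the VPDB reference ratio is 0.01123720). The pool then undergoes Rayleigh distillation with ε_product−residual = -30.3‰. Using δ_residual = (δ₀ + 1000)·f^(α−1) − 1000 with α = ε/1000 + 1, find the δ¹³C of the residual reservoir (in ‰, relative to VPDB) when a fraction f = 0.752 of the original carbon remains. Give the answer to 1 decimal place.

-6.3‰

δ₀ = (0.01107006/0.01123720 − 1)×1000 = (0.985126 − 1)×1000 = -14.874‰
α − 1 = ε/1000 = -0.0303
f^(α−1) = 0.752^(-0.0303) = 1.008673
δ_res = (-14.874 + 1000) × 1.008673 − 1000 = 993.671 − 1000 = -6.33‰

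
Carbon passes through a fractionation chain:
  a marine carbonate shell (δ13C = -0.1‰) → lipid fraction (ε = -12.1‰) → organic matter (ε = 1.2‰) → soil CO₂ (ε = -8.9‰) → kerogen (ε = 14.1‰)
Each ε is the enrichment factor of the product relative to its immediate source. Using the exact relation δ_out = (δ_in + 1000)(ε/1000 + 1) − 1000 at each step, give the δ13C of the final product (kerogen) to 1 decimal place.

step 1: δ = (-0.10 + 1000)·(-12.1/1000 + 1) − 1000 = -12.20‰
step 2: δ = (-12.20 + 1000)·(1.2/1000 + 1) − 1000 = -11.01‰
step 3: δ = (-11.01 + 1000)·(-8.9/1000 + 1) − 1000 = -19.82‰
step 4: δ = (-19.82 + 1000)·(14.1/1000 + 1) − 1000 = -5.99‰

-6.0‰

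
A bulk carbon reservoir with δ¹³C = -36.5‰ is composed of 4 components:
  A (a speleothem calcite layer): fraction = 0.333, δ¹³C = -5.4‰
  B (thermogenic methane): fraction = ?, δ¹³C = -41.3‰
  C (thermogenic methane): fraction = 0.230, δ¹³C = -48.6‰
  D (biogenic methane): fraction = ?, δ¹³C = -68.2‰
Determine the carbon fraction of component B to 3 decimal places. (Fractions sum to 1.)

0.233

Let f_B and f_D be the unknown fractions; fractions sum to 1 so f_B + f_D = 0.437.
Mass balance: Σ fᵢ·δᵢ = δ_bulk ⇒ f_B·(-41.3) + f_D·(-68.2) = -36.5 − (-12.976) = -23.524
Substitute f_D = 0.437 − f_B:
f_B·(-41.3 − -68.2) = -23.524 − 0.437×(-68.2) = 6.280
f_B = 6.280 / 26.9 = 0.2334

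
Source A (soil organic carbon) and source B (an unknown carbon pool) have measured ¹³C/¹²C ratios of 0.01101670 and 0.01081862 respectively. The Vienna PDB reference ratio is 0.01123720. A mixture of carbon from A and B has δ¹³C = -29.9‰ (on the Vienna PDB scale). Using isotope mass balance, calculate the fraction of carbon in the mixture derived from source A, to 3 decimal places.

δ_A = (0.01101670/0.01123720 − 1)×1000 = (0.980378 − 1)×1000 = -19.622‰
δ_B = (0.01081862/0.01123720 − 1)×1000 = (0.962751 − 1)×1000 = -37.249‰
f_A = (δ_mix − δ_B)/(δ_A − δ_B) = (-29.9 − (-37.249))/(-19.622 − (-37.249))
f_A = 7.349 / 17.627 = 0.4169

0.417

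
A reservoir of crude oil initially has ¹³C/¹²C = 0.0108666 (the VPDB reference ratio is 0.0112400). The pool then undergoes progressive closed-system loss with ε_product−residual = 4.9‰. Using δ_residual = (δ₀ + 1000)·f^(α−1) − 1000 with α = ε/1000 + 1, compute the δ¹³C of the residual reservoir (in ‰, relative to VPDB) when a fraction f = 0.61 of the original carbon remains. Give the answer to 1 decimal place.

-35.6‰

δ₀ = (0.0108666/0.0112400 − 1)×1000 = (0.966779 − 1)×1000 = -33.221‰
α − 1 = ε/1000 = 0.0049
f^(α−1) = 0.61^(0.0049) = 0.997581
δ_res = (-33.221 + 1000) × 0.997581 − 1000 = 964.441 − 1000 = -35.56‰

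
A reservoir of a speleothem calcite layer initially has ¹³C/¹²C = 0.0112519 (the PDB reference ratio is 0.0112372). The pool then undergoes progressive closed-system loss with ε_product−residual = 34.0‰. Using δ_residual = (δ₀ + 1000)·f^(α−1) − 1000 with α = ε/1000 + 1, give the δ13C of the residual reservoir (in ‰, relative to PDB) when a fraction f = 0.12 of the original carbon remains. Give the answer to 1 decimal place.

-68.3‰

δ₀ = (0.0112519/0.0112372 − 1)×1000 = (1.001308 − 1)×1000 = 1.308‰
α − 1 = ε/1000 = 0.0340
f^(α−1) = 0.12^(0.0340) = 0.930448
δ_res = (1.308 + 1000) × 0.930448 − 1000 = 931.665 − 1000 = -68.33‰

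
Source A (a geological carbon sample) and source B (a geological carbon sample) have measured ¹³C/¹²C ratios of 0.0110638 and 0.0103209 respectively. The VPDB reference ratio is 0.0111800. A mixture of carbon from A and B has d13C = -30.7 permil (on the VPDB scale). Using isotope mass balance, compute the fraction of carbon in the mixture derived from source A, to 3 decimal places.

δ_A = (0.0110638/0.0111800 − 1)×1000 = (0.989606 − 1)×1000 = -10.394 permil
δ_B = (0.0103209/0.0111800 − 1)×1000 = (0.923157 − 1)×1000 = -76.843 permil
f_A = (δ_mix − δ_B)/(δ_A − δ_B) = (-30.7 − (-76.843))/(-10.394 − (-76.843))
f_A = 46.143 / 66.449 = 0.6944

0.694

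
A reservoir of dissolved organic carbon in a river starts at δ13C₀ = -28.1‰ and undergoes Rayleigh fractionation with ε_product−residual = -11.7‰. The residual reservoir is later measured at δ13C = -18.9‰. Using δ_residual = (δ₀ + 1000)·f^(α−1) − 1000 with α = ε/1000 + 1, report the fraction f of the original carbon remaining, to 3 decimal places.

0.447

α − 1 = ε/1000 = -0.0117
(δ_res + 1000)/(δ₀ + 1000) = (-18.9 + 1000)/(-28.1 + 1000) = 981.1/971.9 = 1.009466
f = 1.009466^(1/-0.0117) = exp(ln(1.009466)/-0.0117) = exp(0.00942/-0.0117)
f = exp(-0.8053) = 0.4470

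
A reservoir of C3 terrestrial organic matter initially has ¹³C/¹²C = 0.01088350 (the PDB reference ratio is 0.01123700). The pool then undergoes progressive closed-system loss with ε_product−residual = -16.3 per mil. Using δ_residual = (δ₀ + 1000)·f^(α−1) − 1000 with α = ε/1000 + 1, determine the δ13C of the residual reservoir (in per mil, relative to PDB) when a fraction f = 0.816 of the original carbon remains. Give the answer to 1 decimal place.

δ₀ = (0.01088350/0.01123700 − 1)×1000 = (0.968541 − 1)×1000 = -31.459 per mil
α − 1 = ε/1000 = -0.0163
f^(α−1) = 0.816^(-0.0163) = 1.003320
δ_res = (-31.459 + 1000) × 1.003320 − 1000 = 971.757 − 1000 = -28.24 per mil

-28.2 per mil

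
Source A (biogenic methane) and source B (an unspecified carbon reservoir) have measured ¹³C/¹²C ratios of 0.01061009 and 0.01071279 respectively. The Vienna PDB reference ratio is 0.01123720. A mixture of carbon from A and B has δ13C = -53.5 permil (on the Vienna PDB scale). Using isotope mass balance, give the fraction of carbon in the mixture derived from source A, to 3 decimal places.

δ_A = (0.01061009/0.01123720 − 1)×1000 = (0.944193 − 1)×1000 = -55.807 permil
δ_B = (0.01071279/0.01123720 − 1)×1000 = (0.953333 − 1)×1000 = -46.667 permil
f_A = (δ_mix − δ_B)/(δ_A − δ_B) = (-53.5 − (-46.667))/(-55.807 − (-46.667))
f_A = -6.833 / -9.139 = 0.7476

0.748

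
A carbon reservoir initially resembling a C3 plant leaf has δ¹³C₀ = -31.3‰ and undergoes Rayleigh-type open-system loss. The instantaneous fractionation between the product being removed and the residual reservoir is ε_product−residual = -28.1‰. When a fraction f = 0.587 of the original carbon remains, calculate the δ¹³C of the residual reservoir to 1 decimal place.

Rayleigh residual: δ_res = (δ₀ + 1000)·f^(α−1) − 1000
α = ε/1000 + 1 = 0.97190, so α − 1 = -0.02810
f^(α−1) = 0.587^(-0.02810) = 1.015082
δ_res = (-31.3 + 1000) × 1.015082 − 1000 = 983.310 − 1000 = -16.69‰

-16.7‰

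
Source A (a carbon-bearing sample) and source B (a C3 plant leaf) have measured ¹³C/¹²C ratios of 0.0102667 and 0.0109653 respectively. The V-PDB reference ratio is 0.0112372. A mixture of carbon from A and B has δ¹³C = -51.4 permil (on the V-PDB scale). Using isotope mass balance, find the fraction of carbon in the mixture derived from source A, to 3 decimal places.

0.438

δ_A = (0.0102667/0.0112372 − 1)×1000 = (0.913635 − 1)×1000 = -86.365 permil
δ_B = (0.0109653/0.0112372 − 1)×1000 = (0.975804 − 1)×1000 = -24.196 permil
f_A = (δ_mix − δ_B)/(δ_A − δ_B) = (-51.4 − (-24.196))/(-86.365 − (-24.196))
f_A = -27.204 / -62.169 = 0.4376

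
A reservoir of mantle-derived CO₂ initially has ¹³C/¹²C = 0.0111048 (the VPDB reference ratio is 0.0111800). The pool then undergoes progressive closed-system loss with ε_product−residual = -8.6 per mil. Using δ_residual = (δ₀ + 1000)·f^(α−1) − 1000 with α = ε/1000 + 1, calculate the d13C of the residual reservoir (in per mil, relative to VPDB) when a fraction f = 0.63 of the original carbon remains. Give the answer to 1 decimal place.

-2.8 per mil

δ₀ = (0.0111048/0.0111800 − 1)×1000 = (0.993274 − 1)×1000 = -6.726 per mil
α − 1 = ε/1000 = -0.0086
f^(α−1) = 0.63^(-0.0086) = 1.003981
δ_res = (-6.726 + 1000) × 1.003981 − 1000 = 997.228 − 1000 = -2.77 per mil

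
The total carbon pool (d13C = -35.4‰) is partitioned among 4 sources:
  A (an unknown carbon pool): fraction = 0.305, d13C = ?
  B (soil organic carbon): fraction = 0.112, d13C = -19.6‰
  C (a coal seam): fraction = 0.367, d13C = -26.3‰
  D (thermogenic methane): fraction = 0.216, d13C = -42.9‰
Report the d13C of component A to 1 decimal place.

Isotope mass balance: δ_bulk = Σ fᵢ·δᵢ.
-35.4 = 0.305×δ_A + 0.112×(-19.6) + 0.367×(-26.3) + 0.216×(-42.9)
0.305·δ_A = -35.4 − (-21.114) = -14.286
δ_A = -14.286 / 0.305 = -46.84‰

-46.8‰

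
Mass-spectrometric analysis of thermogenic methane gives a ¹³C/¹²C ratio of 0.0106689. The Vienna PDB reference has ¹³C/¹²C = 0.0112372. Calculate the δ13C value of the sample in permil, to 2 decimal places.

δ13C = (R_sample / R_standard − 1) × 1000
R_sample / R_standard = 0.0106689 / 0.0112372 = 0.949427
δ13C = (0.949427 − 1) × 1000 = -50.573 permil

-50.57 permil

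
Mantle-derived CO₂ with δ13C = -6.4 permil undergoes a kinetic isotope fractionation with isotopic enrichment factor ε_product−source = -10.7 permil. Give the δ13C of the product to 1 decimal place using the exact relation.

Exactly, δ_product = (δ_source + 1000)·(ε/1000 + 1) − 1000.
δ_product = (-6.4 + 1000) × (-10.7/1000 + 1) − 1000
δ_product = -17.03 permil

-17.0 permil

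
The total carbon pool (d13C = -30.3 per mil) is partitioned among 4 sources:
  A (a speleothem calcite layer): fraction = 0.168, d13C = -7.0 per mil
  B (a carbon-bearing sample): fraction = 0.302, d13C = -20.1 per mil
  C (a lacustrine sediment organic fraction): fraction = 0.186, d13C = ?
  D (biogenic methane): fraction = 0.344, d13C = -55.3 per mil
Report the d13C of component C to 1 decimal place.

-21.7 per mil

Isotope mass balance: δ_bulk = Σ fᵢ·δᵢ.
-30.3 = 0.168×(-7.0) + 0.302×(-20.1) + 0.186×δ_C + 0.344×(-55.3)
0.186·δ_C = -30.3 − (-26.269) = -4.031
δ_C = -4.031 / 0.186 = -21.67 per mil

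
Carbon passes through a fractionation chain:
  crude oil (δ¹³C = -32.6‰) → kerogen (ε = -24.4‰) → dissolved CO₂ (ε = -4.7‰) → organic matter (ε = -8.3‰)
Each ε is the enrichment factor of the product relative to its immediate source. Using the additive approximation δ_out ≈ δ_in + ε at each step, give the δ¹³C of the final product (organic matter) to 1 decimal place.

-70.0‰

step 1: δ ≈ -32.6 + (-24.4) = -57.0‰
step 2: δ ≈ -57.0 + (-4.7) = -61.7‰
step 3: δ ≈ -61.7 + (-8.3) = -70.0‰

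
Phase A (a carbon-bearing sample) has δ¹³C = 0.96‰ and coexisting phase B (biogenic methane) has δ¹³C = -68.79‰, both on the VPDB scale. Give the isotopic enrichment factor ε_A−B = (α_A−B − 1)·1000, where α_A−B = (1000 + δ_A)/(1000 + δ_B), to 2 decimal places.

74.90‰

α_A−B = (1000 + 0.96) / (1000 + -68.79) = 1000.96 / 931.21 = 1.074903
ε_A−B = (1.074903 − 1) × 1000 = 74.903‰
(The approximation ε ≈ δ_A − δ_B would give 69.75‰.)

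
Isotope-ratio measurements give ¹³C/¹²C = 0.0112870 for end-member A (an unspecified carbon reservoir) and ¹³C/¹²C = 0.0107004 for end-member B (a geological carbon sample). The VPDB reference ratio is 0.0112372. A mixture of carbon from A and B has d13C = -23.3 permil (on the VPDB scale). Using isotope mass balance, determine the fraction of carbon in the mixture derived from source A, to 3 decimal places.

0.469

δ_A = (0.0112870/0.0112372 − 1)×1000 = (1.004432 − 1)×1000 = 4.432 permil
δ_B = (0.0107004/0.0112372 − 1)×1000 = (0.952230 − 1)×1000 = -47.770 permil
f_A = (δ_mix − δ_B)/(δ_A − δ_B) = (-23.3 − (-47.770))/(4.432 − (-47.770))
f_A = 24.470 / 52.202 = 0.4688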